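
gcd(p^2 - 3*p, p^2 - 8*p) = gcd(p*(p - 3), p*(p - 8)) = p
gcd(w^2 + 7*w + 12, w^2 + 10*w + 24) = w + 4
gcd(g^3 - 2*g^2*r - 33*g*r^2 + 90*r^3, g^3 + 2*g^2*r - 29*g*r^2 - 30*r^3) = -g^2 - g*r + 30*r^2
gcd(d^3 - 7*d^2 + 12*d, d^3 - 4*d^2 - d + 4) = d - 4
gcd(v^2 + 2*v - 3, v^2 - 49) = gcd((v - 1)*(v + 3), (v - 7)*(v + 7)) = 1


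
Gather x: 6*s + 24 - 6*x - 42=6*s - 6*x - 18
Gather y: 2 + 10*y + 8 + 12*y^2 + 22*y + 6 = 12*y^2 + 32*y + 16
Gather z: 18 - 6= 12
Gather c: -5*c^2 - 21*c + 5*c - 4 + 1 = -5*c^2 - 16*c - 3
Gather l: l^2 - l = l^2 - l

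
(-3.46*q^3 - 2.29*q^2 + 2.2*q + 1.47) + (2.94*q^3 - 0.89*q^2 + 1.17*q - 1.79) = -0.52*q^3 - 3.18*q^2 + 3.37*q - 0.32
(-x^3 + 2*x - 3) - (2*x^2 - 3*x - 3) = -x^3 - 2*x^2 + 5*x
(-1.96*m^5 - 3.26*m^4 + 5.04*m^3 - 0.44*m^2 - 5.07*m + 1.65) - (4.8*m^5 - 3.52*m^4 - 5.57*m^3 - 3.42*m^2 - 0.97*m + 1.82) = -6.76*m^5 + 0.26*m^4 + 10.61*m^3 + 2.98*m^2 - 4.1*m - 0.17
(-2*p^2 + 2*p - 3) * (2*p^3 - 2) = -4*p^5 + 4*p^4 - 6*p^3 + 4*p^2 - 4*p + 6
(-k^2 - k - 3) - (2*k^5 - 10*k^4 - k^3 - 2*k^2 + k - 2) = -2*k^5 + 10*k^4 + k^3 + k^2 - 2*k - 1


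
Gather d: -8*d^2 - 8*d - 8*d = -8*d^2 - 16*d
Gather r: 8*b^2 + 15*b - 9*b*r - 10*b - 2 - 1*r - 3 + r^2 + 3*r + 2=8*b^2 + 5*b + r^2 + r*(2 - 9*b) - 3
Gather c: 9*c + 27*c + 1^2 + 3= 36*c + 4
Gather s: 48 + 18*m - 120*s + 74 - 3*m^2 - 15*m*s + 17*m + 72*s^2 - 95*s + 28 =-3*m^2 + 35*m + 72*s^2 + s*(-15*m - 215) + 150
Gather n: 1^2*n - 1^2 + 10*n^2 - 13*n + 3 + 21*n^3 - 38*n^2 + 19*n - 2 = 21*n^3 - 28*n^2 + 7*n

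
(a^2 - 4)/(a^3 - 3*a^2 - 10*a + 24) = (a + 2)/(a^2 - a - 12)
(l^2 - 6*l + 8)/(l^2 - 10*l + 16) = (l - 4)/(l - 8)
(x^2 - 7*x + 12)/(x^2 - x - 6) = (x - 4)/(x + 2)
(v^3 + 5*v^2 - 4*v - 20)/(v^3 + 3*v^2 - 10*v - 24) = (v^2 + 3*v - 10)/(v^2 + v - 12)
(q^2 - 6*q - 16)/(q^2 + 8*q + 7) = (q^2 - 6*q - 16)/(q^2 + 8*q + 7)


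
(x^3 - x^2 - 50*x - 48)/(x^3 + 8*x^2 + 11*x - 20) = (x^3 - x^2 - 50*x - 48)/(x^3 + 8*x^2 + 11*x - 20)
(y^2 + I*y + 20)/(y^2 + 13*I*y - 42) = (y^2 + I*y + 20)/(y^2 + 13*I*y - 42)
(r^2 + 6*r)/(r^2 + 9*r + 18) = r/(r + 3)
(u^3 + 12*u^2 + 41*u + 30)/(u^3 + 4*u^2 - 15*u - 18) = (u + 5)/(u - 3)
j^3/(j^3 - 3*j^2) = j/(j - 3)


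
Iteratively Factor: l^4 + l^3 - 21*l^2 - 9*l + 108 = (l - 3)*(l^3 + 4*l^2 - 9*l - 36) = (l - 3)*(l + 3)*(l^2 + l - 12) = (l - 3)^2*(l + 3)*(l + 4)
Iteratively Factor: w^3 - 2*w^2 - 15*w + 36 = (w - 3)*(w^2 + w - 12) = (w - 3)^2*(w + 4)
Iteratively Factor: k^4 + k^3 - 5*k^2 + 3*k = (k - 1)*(k^3 + 2*k^2 - 3*k) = (k - 1)^2*(k^2 + 3*k) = k*(k - 1)^2*(k + 3)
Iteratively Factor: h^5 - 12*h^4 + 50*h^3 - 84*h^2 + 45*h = (h - 1)*(h^4 - 11*h^3 + 39*h^2 - 45*h) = (h - 3)*(h - 1)*(h^3 - 8*h^2 + 15*h) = (h - 3)^2*(h - 1)*(h^2 - 5*h) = (h - 5)*(h - 3)^2*(h - 1)*(h)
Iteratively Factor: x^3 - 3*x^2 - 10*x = (x + 2)*(x^2 - 5*x) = (x - 5)*(x + 2)*(x)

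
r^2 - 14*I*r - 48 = (r - 8*I)*(r - 6*I)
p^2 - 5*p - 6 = (p - 6)*(p + 1)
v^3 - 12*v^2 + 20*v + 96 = (v - 8)*(v - 6)*(v + 2)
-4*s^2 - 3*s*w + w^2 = (-4*s + w)*(s + w)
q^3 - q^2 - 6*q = q*(q - 3)*(q + 2)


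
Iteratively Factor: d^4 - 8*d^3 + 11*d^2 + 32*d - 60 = (d - 2)*(d^3 - 6*d^2 - d + 30) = (d - 5)*(d - 2)*(d^2 - d - 6) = (d - 5)*(d - 2)*(d + 2)*(d - 3)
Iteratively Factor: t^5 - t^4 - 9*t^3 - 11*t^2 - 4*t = (t)*(t^4 - t^3 - 9*t^2 - 11*t - 4) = t*(t - 4)*(t^3 + 3*t^2 + 3*t + 1) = t*(t - 4)*(t + 1)*(t^2 + 2*t + 1) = t*(t - 4)*(t + 1)^2*(t + 1)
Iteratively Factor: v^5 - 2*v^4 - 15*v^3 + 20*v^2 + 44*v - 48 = (v + 3)*(v^4 - 5*v^3 + 20*v - 16) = (v + 2)*(v + 3)*(v^3 - 7*v^2 + 14*v - 8) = (v - 2)*(v + 2)*(v + 3)*(v^2 - 5*v + 4) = (v - 2)*(v - 1)*(v + 2)*(v + 3)*(v - 4)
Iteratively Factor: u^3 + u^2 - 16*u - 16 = (u + 4)*(u^2 - 3*u - 4) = (u - 4)*(u + 4)*(u + 1)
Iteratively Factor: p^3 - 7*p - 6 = (p - 3)*(p^2 + 3*p + 2) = (p - 3)*(p + 2)*(p + 1)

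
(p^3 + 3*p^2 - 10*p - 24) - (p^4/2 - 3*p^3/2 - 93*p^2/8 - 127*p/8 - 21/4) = -p^4/2 + 5*p^3/2 + 117*p^2/8 + 47*p/8 - 75/4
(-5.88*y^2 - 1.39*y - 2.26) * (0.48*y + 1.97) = -2.8224*y^3 - 12.2508*y^2 - 3.8231*y - 4.4522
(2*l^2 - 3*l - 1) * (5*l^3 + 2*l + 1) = 10*l^5 - 15*l^4 - l^3 - 4*l^2 - 5*l - 1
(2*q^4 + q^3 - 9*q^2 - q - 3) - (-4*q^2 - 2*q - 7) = 2*q^4 + q^3 - 5*q^2 + q + 4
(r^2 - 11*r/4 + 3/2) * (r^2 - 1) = r^4 - 11*r^3/4 + r^2/2 + 11*r/4 - 3/2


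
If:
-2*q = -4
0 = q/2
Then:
No Solution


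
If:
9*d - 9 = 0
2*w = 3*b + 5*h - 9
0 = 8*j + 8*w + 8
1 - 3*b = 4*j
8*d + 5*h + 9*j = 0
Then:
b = 67/33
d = 1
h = 38/55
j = -14/11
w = 3/11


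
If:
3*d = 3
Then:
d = 1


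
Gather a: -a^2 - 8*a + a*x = -a^2 + a*(x - 8)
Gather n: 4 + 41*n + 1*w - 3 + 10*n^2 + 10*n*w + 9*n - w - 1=10*n^2 + n*(10*w + 50)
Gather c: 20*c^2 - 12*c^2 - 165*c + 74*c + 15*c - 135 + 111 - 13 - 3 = 8*c^2 - 76*c - 40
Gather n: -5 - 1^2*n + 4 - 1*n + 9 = 8 - 2*n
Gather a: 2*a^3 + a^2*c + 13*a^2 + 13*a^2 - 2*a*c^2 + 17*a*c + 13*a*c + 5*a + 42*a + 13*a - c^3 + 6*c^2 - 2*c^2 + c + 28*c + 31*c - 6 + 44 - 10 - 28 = 2*a^3 + a^2*(c + 26) + a*(-2*c^2 + 30*c + 60) - c^3 + 4*c^2 + 60*c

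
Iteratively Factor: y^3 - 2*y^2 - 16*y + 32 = (y - 4)*(y^2 + 2*y - 8) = (y - 4)*(y + 4)*(y - 2)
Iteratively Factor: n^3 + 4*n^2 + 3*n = (n + 3)*(n^2 + n) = (n + 1)*(n + 3)*(n)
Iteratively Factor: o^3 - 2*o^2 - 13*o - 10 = (o + 2)*(o^2 - 4*o - 5) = (o - 5)*(o + 2)*(o + 1)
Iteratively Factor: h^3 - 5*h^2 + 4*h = (h - 4)*(h^2 - h) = (h - 4)*(h - 1)*(h)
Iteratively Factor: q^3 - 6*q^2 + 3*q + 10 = (q + 1)*(q^2 - 7*q + 10) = (q - 2)*(q + 1)*(q - 5)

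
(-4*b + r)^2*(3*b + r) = 48*b^3 - 8*b^2*r - 5*b*r^2 + r^3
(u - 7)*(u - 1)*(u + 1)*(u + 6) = u^4 - u^3 - 43*u^2 + u + 42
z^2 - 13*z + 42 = (z - 7)*(z - 6)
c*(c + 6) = c^2 + 6*c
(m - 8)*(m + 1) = m^2 - 7*m - 8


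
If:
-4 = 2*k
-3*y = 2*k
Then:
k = -2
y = 4/3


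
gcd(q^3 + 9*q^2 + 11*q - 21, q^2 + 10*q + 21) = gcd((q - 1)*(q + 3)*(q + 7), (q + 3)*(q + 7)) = q^2 + 10*q + 21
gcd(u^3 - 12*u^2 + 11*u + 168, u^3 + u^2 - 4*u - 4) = 1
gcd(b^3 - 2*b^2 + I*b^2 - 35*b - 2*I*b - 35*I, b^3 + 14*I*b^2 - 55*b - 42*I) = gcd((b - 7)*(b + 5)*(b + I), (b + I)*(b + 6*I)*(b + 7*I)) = b + I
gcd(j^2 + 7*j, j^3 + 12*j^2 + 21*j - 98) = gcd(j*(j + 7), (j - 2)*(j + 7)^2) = j + 7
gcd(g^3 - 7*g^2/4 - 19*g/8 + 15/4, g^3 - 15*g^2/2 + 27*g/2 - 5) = g - 2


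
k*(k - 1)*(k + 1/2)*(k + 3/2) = k^4 + k^3 - 5*k^2/4 - 3*k/4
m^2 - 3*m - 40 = (m - 8)*(m + 5)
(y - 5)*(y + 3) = y^2 - 2*y - 15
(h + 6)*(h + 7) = h^2 + 13*h + 42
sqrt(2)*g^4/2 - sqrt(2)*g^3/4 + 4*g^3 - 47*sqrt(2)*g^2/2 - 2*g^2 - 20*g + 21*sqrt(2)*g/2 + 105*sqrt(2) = (g - 5/2)*(g - 3*sqrt(2))*(g + 7*sqrt(2))*(sqrt(2)*g/2 + sqrt(2))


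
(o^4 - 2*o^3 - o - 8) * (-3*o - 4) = -3*o^5 + 2*o^4 + 8*o^3 + 3*o^2 + 28*o + 32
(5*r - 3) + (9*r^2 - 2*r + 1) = 9*r^2 + 3*r - 2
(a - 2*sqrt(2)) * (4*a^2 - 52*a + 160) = 4*a^3 - 52*a^2 - 8*sqrt(2)*a^2 + 104*sqrt(2)*a + 160*a - 320*sqrt(2)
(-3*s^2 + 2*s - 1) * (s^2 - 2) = -3*s^4 + 2*s^3 + 5*s^2 - 4*s + 2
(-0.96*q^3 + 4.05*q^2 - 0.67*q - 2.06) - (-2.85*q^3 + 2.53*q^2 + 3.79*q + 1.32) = 1.89*q^3 + 1.52*q^2 - 4.46*q - 3.38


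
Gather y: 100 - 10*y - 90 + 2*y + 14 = 24 - 8*y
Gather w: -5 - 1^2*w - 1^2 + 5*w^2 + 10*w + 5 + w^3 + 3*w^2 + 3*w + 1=w^3 + 8*w^2 + 12*w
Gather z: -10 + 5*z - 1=5*z - 11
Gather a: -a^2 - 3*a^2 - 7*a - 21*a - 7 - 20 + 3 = -4*a^2 - 28*a - 24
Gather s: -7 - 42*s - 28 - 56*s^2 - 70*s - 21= -56*s^2 - 112*s - 56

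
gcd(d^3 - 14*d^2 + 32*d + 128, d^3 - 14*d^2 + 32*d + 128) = d^3 - 14*d^2 + 32*d + 128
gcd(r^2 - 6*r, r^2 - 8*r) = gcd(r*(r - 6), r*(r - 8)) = r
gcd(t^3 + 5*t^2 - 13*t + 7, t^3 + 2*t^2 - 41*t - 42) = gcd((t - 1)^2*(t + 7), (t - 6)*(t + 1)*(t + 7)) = t + 7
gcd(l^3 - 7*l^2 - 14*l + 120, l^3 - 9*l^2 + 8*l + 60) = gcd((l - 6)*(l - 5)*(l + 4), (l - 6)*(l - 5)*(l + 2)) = l^2 - 11*l + 30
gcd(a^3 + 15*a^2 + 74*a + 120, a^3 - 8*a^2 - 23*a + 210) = a + 5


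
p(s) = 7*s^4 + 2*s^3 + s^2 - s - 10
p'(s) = 28*s^3 + 6*s^2 + 2*s - 1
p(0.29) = -10.11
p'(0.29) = 0.77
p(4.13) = 2180.38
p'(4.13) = 2082.06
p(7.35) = 21259.82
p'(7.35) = 11455.67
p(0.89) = -4.30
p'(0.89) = 25.27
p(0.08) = -10.07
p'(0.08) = -0.79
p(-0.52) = -8.98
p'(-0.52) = -4.35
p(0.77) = -6.80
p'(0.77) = 16.88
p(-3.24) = 707.11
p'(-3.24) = -896.84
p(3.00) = 617.00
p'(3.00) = 815.00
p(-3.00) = 515.00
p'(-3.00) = -709.00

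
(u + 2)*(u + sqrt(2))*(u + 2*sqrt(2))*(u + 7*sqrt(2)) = u^4 + 2*u^3 + 10*sqrt(2)*u^3 + 20*sqrt(2)*u^2 + 46*u^2 + 28*sqrt(2)*u + 92*u + 56*sqrt(2)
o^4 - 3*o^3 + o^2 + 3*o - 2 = (o - 2)*(o - 1)^2*(o + 1)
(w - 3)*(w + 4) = w^2 + w - 12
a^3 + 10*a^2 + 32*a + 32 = (a + 2)*(a + 4)^2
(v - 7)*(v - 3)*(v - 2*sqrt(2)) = v^3 - 10*v^2 - 2*sqrt(2)*v^2 + 21*v + 20*sqrt(2)*v - 42*sqrt(2)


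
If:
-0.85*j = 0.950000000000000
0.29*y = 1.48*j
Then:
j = -1.12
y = -5.70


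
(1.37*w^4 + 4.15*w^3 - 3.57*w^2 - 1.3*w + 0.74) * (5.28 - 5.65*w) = -7.7405*w^5 - 16.2139*w^4 + 42.0825*w^3 - 11.5046*w^2 - 11.045*w + 3.9072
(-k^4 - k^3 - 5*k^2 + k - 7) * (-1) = k^4 + k^3 + 5*k^2 - k + 7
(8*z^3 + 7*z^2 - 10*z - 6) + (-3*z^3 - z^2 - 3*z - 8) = 5*z^3 + 6*z^2 - 13*z - 14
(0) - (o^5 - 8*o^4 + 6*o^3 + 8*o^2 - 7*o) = -o^5 + 8*o^4 - 6*o^3 - 8*o^2 + 7*o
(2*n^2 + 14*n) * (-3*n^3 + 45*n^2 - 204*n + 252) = -6*n^5 + 48*n^4 + 222*n^3 - 2352*n^2 + 3528*n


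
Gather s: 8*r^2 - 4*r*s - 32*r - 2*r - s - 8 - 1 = 8*r^2 - 34*r + s*(-4*r - 1) - 9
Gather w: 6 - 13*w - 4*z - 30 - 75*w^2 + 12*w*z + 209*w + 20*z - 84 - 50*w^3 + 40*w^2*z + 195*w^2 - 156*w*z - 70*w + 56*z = -50*w^3 + w^2*(40*z + 120) + w*(126 - 144*z) + 72*z - 108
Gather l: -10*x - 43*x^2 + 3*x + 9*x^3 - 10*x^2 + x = 9*x^3 - 53*x^2 - 6*x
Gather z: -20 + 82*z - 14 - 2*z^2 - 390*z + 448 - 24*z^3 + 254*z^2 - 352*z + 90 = -24*z^3 + 252*z^2 - 660*z + 504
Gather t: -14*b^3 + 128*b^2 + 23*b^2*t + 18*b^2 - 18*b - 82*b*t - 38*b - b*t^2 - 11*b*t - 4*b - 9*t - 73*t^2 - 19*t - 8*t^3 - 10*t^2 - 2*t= -14*b^3 + 146*b^2 - 60*b - 8*t^3 + t^2*(-b - 83) + t*(23*b^2 - 93*b - 30)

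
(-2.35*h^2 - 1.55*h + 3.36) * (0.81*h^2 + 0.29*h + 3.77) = -1.9035*h^4 - 1.937*h^3 - 6.5874*h^2 - 4.8691*h + 12.6672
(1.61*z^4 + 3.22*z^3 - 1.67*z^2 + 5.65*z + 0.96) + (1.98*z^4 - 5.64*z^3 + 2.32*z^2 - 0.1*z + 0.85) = 3.59*z^4 - 2.42*z^3 + 0.65*z^2 + 5.55*z + 1.81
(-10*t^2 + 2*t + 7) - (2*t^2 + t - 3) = -12*t^2 + t + 10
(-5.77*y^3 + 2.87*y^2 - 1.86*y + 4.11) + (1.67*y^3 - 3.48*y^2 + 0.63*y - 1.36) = -4.1*y^3 - 0.61*y^2 - 1.23*y + 2.75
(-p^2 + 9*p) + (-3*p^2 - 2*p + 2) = -4*p^2 + 7*p + 2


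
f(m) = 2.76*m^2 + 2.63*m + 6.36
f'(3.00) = 19.19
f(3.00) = 39.09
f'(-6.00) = -30.49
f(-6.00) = 89.94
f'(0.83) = 7.21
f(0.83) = 10.44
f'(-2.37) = -10.45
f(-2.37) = 15.63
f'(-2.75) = -12.55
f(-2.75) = 20.00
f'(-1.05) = -3.17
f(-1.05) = 6.64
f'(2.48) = 16.32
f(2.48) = 29.86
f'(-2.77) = -12.66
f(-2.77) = 20.25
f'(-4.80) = -23.87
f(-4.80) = 57.33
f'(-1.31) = -4.60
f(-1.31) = 7.65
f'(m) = 5.52*m + 2.63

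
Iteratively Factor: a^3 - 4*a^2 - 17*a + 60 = (a + 4)*(a^2 - 8*a + 15) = (a - 5)*(a + 4)*(a - 3)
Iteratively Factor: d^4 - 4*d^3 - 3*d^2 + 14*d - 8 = (d - 1)*(d^3 - 3*d^2 - 6*d + 8) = (d - 1)*(d + 2)*(d^2 - 5*d + 4) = (d - 1)^2*(d + 2)*(d - 4)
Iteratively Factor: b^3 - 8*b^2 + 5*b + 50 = (b - 5)*(b^2 - 3*b - 10) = (b - 5)*(b + 2)*(b - 5)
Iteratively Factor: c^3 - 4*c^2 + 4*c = (c)*(c^2 - 4*c + 4) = c*(c - 2)*(c - 2)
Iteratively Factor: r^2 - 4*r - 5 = (r + 1)*(r - 5)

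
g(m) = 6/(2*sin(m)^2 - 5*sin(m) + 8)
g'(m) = 6*(-4*sin(m)*cos(m) + 5*cos(m))/(2*sin(m)^2 - 5*sin(m) + 8)^2 = 6*(5 - 4*sin(m))*cos(m)/(-5*sin(m) - cos(2*m) + 9)^2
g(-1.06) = 0.43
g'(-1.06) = 0.13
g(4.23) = 0.43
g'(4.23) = -0.12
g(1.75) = 1.20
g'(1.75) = -0.05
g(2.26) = 1.13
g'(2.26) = -0.26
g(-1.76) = 0.40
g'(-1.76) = -0.05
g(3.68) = 0.54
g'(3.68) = -0.30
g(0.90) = 1.13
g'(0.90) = 0.25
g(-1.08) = 0.43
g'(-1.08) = 0.12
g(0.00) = 0.75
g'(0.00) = 0.47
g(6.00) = 0.63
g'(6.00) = 0.39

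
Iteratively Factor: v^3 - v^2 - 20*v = (v - 5)*(v^2 + 4*v) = v*(v - 5)*(v + 4)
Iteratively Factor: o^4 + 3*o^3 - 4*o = (o)*(o^3 + 3*o^2 - 4) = o*(o - 1)*(o^2 + 4*o + 4) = o*(o - 1)*(o + 2)*(o + 2)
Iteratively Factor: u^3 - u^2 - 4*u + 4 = (u - 2)*(u^2 + u - 2) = (u - 2)*(u + 2)*(u - 1)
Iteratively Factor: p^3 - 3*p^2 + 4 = (p + 1)*(p^2 - 4*p + 4) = (p - 2)*(p + 1)*(p - 2)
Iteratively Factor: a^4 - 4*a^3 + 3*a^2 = (a - 1)*(a^3 - 3*a^2) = (a - 3)*(a - 1)*(a^2) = a*(a - 3)*(a - 1)*(a)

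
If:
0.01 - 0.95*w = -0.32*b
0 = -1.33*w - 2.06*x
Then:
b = -4.59821428571429*x - 0.03125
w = -1.54887218045113*x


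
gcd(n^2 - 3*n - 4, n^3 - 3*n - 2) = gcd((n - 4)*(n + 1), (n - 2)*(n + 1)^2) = n + 1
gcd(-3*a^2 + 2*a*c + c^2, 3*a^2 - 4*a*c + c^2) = a - c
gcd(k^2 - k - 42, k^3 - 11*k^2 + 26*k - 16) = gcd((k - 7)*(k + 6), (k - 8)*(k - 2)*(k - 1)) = 1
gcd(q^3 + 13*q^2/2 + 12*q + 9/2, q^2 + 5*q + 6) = q + 3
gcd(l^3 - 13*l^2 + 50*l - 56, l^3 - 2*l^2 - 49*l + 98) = l^2 - 9*l + 14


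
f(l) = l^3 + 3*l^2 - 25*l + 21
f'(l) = 3*l^2 + 6*l - 25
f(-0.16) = 25.07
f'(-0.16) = -25.88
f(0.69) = 5.51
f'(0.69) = -19.43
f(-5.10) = 93.88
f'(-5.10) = 22.43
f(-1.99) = 74.75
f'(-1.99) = -25.06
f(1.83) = -8.57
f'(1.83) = -3.97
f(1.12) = -1.83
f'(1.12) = -14.52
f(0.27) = 14.49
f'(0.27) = -23.16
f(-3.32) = 100.47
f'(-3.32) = -11.85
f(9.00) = 768.00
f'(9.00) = 272.00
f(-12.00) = -975.00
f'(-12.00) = 335.00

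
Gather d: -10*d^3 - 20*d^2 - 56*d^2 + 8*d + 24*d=-10*d^3 - 76*d^2 + 32*d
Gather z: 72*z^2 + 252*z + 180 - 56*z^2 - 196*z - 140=16*z^2 + 56*z + 40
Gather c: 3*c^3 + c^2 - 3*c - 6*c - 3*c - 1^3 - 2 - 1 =3*c^3 + c^2 - 12*c - 4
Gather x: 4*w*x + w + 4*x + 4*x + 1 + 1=w + x*(4*w + 8) + 2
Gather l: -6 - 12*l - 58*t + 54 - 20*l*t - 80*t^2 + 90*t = l*(-20*t - 12) - 80*t^2 + 32*t + 48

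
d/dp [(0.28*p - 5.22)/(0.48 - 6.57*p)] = (16.39728 - 224.43777*p)/(6.57*p - 0.48)^3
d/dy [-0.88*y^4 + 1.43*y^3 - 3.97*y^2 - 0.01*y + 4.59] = -3.52*y^3 + 4.29*y^2 - 7.94*y - 0.01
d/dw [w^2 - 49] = 2*w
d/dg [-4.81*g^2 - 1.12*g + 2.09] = -9.62*g - 1.12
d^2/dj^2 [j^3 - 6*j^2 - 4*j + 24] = 6*j - 12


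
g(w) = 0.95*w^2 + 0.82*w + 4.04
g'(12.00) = 23.62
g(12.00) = 150.68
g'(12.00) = 23.62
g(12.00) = 150.68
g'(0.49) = 1.75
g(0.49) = 4.67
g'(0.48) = 1.73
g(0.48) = 4.65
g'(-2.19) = -3.34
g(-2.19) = 6.80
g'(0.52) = 1.81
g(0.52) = 4.72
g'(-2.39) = -3.72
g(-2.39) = 7.51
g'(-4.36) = -7.46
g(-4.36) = 18.52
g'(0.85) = 2.44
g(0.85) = 5.42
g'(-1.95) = -2.88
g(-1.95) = 6.05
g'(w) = 1.9*w + 0.82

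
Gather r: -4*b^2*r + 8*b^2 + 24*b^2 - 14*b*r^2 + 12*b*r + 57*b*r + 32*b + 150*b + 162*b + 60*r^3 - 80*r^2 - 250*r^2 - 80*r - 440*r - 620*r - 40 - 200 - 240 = 32*b^2 + 344*b + 60*r^3 + r^2*(-14*b - 330) + r*(-4*b^2 + 69*b - 1140) - 480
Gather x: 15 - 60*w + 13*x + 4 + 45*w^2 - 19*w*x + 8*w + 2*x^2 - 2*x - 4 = 45*w^2 - 52*w + 2*x^2 + x*(11 - 19*w) + 15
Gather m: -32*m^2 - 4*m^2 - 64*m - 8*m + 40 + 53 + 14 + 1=-36*m^2 - 72*m + 108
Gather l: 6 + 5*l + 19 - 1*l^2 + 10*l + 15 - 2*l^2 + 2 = -3*l^2 + 15*l + 42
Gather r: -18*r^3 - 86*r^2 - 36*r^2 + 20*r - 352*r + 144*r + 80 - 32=-18*r^3 - 122*r^2 - 188*r + 48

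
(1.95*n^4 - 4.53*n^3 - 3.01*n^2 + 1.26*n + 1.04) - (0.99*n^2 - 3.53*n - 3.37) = 1.95*n^4 - 4.53*n^3 - 4.0*n^2 + 4.79*n + 4.41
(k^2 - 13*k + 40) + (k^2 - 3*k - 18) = 2*k^2 - 16*k + 22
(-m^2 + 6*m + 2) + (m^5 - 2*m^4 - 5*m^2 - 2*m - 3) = m^5 - 2*m^4 - 6*m^2 + 4*m - 1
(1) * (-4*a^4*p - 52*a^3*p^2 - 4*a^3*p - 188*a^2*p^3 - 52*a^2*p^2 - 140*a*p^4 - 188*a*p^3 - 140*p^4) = -4*a^4*p - 52*a^3*p^2 - 4*a^3*p - 188*a^2*p^3 - 52*a^2*p^2 - 140*a*p^4 - 188*a*p^3 - 140*p^4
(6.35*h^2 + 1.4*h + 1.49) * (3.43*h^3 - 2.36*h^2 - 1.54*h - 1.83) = 21.7805*h^5 - 10.184*h^4 - 7.9723*h^3 - 17.2929*h^2 - 4.8566*h - 2.7267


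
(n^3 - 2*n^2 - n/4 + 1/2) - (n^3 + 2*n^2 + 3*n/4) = -4*n^2 - n + 1/2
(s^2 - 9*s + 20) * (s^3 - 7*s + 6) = s^5 - 9*s^4 + 13*s^3 + 69*s^2 - 194*s + 120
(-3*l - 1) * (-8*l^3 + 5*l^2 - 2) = 24*l^4 - 7*l^3 - 5*l^2 + 6*l + 2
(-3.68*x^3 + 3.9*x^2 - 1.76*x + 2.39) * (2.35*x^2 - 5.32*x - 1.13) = -8.648*x^5 + 28.7426*x^4 - 20.7256*x^3 + 10.5727*x^2 - 10.726*x - 2.7007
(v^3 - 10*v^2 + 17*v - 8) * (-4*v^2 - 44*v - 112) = -4*v^5 - 4*v^4 + 260*v^3 + 404*v^2 - 1552*v + 896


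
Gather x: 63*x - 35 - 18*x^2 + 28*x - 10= -18*x^2 + 91*x - 45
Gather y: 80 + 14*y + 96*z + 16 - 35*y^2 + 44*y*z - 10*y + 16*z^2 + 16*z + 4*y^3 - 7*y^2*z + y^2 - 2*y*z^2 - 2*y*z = 4*y^3 + y^2*(-7*z - 34) + y*(-2*z^2 + 42*z + 4) + 16*z^2 + 112*z + 96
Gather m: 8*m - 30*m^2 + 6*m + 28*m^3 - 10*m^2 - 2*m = 28*m^3 - 40*m^2 + 12*m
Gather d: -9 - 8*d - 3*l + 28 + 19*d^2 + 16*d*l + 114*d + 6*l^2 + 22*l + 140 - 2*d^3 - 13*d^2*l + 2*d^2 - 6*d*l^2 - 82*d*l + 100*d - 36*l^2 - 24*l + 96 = -2*d^3 + d^2*(21 - 13*l) + d*(-6*l^2 - 66*l + 206) - 30*l^2 - 5*l + 255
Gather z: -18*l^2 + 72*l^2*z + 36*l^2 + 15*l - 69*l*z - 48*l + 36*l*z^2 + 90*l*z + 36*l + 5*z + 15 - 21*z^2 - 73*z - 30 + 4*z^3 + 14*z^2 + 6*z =18*l^2 + 3*l + 4*z^3 + z^2*(36*l - 7) + z*(72*l^2 + 21*l - 62) - 15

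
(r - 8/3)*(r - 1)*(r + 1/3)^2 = r^4 - 3*r^3 + r^2/3 + 37*r/27 + 8/27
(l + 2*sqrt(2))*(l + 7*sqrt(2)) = l^2 + 9*sqrt(2)*l + 28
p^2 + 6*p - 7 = (p - 1)*(p + 7)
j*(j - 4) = j^2 - 4*j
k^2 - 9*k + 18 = (k - 6)*(k - 3)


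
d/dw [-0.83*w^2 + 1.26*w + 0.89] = 1.26 - 1.66*w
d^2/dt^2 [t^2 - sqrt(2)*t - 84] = 2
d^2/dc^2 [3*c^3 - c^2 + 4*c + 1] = 18*c - 2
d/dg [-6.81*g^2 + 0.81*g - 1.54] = 0.81 - 13.62*g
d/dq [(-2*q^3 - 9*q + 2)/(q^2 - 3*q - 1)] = (-2*q^4 + 12*q^3 + 15*q^2 - 4*q + 15)/(q^4 - 6*q^3 + 7*q^2 + 6*q + 1)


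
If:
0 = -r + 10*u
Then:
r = 10*u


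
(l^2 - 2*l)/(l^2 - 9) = l*(l - 2)/(l^2 - 9)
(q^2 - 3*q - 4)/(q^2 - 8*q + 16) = (q + 1)/(q - 4)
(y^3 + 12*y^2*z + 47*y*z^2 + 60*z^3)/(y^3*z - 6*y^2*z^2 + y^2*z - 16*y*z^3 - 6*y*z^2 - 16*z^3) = (y^3 + 12*y^2*z + 47*y*z^2 + 60*z^3)/(z*(y^3 - 6*y^2*z + y^2 - 16*y*z^2 - 6*y*z - 16*z^2))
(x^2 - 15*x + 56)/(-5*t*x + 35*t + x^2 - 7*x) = (x - 8)/(-5*t + x)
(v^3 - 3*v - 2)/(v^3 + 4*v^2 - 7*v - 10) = (v + 1)/(v + 5)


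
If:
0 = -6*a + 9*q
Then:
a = 3*q/2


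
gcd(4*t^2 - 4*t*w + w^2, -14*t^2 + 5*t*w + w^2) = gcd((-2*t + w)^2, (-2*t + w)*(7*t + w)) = 2*t - w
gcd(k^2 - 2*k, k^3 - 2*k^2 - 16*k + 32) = k - 2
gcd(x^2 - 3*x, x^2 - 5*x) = x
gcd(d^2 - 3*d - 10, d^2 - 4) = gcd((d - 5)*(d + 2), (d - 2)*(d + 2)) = d + 2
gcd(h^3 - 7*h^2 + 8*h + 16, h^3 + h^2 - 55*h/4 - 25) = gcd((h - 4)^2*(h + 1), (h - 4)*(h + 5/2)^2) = h - 4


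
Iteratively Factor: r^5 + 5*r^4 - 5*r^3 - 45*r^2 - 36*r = (r + 1)*(r^4 + 4*r^3 - 9*r^2 - 36*r) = r*(r + 1)*(r^3 + 4*r^2 - 9*r - 36) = r*(r + 1)*(r + 3)*(r^2 + r - 12) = r*(r - 3)*(r + 1)*(r + 3)*(r + 4)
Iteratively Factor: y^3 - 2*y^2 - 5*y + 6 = (y - 3)*(y^2 + y - 2) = (y - 3)*(y - 1)*(y + 2)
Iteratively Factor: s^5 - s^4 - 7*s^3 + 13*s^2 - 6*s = (s - 2)*(s^4 + s^3 - 5*s^2 + 3*s) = (s - 2)*(s - 1)*(s^3 + 2*s^2 - 3*s) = (s - 2)*(s - 1)^2*(s^2 + 3*s) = (s - 2)*(s - 1)^2*(s + 3)*(s)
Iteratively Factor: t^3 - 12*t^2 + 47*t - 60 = (t - 3)*(t^2 - 9*t + 20) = (t - 4)*(t - 3)*(t - 5)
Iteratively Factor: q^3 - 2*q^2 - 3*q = (q + 1)*(q^2 - 3*q) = (q - 3)*(q + 1)*(q)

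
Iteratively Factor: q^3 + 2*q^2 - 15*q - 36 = (q + 3)*(q^2 - q - 12) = (q - 4)*(q + 3)*(q + 3)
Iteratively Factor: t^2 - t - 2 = (t - 2)*(t + 1)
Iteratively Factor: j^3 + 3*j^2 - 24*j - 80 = (j + 4)*(j^2 - j - 20) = (j + 4)^2*(j - 5)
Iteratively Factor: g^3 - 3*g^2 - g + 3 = (g - 1)*(g^2 - 2*g - 3) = (g - 1)*(g + 1)*(g - 3)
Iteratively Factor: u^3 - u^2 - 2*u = (u)*(u^2 - u - 2) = u*(u - 2)*(u + 1)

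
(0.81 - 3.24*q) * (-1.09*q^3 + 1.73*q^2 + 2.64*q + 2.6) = 3.5316*q^4 - 6.4881*q^3 - 7.1523*q^2 - 6.2856*q + 2.106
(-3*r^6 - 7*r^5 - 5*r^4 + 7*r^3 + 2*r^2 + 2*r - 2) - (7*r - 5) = -3*r^6 - 7*r^5 - 5*r^4 + 7*r^3 + 2*r^2 - 5*r + 3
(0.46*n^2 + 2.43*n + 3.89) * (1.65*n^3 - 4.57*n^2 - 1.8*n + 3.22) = 0.759*n^5 + 1.9073*n^4 - 5.5146*n^3 - 20.6701*n^2 + 0.8226*n + 12.5258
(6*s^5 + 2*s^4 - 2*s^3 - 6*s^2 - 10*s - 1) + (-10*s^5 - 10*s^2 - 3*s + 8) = -4*s^5 + 2*s^4 - 2*s^3 - 16*s^2 - 13*s + 7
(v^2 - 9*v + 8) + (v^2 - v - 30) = 2*v^2 - 10*v - 22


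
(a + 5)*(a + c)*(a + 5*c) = a^3 + 6*a^2*c + 5*a^2 + 5*a*c^2 + 30*a*c + 25*c^2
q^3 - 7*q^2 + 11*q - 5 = (q - 5)*(q - 1)^2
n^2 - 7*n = n*(n - 7)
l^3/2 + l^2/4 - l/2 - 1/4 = (l/2 + 1/2)*(l - 1)*(l + 1/2)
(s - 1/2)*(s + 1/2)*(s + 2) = s^3 + 2*s^2 - s/4 - 1/2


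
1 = 1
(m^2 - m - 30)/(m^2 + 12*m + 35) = (m - 6)/(m + 7)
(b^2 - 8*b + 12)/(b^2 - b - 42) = (-b^2 + 8*b - 12)/(-b^2 + b + 42)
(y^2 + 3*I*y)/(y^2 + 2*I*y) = (y + 3*I)/(y + 2*I)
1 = 1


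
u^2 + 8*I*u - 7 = (u + I)*(u + 7*I)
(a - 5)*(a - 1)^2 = a^3 - 7*a^2 + 11*a - 5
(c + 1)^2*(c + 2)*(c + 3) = c^4 + 7*c^3 + 17*c^2 + 17*c + 6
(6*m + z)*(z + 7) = 6*m*z + 42*m + z^2 + 7*z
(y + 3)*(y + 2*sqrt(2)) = y^2 + 2*sqrt(2)*y + 3*y + 6*sqrt(2)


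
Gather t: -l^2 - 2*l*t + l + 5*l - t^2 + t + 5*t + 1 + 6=-l^2 + 6*l - t^2 + t*(6 - 2*l) + 7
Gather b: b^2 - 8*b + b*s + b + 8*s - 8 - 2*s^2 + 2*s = b^2 + b*(s - 7) - 2*s^2 + 10*s - 8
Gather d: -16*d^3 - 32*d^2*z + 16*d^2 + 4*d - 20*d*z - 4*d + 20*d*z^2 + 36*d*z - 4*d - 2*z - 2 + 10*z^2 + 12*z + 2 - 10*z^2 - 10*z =-16*d^3 + d^2*(16 - 32*z) + d*(20*z^2 + 16*z - 4)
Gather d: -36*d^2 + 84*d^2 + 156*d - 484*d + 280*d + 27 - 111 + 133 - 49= 48*d^2 - 48*d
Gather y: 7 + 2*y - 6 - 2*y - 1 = 0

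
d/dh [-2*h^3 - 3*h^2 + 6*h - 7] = -6*h^2 - 6*h + 6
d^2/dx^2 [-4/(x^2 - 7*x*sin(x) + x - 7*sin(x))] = 4*((x^2 - 7*x*sin(x) + x - 7*sin(x))*(7*x*sin(x) + 7*sin(x) - 14*cos(x) + 2) - 2*(7*x*cos(x) - 2*x + 7*sqrt(2)*sin(x + pi/4) - 1)^2)/((x + 1)^3*(x - 7*sin(x))^3)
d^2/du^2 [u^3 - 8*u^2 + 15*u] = 6*u - 16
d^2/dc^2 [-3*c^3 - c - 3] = -18*c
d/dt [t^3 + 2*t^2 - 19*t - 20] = 3*t^2 + 4*t - 19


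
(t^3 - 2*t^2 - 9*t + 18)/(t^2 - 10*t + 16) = (t^2 - 9)/(t - 8)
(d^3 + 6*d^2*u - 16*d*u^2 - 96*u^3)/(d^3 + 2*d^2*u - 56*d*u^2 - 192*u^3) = (-d + 4*u)/(-d + 8*u)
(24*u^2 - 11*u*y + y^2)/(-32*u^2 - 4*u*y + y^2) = (-3*u + y)/(4*u + y)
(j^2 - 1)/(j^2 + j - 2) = (j + 1)/(j + 2)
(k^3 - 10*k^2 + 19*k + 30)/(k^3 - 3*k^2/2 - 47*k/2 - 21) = 2*(k - 5)/(2*k + 7)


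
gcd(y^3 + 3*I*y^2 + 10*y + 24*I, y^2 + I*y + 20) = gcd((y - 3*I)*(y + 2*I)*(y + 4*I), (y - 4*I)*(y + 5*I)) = 1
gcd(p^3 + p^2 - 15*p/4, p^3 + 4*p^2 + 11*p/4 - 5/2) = p + 5/2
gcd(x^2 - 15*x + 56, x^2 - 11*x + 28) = x - 7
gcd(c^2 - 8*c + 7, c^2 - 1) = c - 1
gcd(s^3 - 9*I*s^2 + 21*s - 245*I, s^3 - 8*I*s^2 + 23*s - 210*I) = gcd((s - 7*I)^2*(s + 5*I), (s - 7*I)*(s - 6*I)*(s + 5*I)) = s^2 - 2*I*s + 35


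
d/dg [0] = 0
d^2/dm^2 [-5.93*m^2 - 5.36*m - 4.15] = -11.8600000000000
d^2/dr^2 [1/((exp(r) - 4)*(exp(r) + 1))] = (4*exp(3*r) - 9*exp(2*r) + 25*exp(r) - 12)*exp(r)/(exp(6*r) - 9*exp(5*r) + 15*exp(4*r) + 45*exp(3*r) - 60*exp(2*r) - 144*exp(r) - 64)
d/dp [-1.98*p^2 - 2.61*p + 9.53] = -3.96*p - 2.61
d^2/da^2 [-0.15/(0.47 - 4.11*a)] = 5.06763/(4.11*a - 0.47)^3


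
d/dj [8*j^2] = 16*j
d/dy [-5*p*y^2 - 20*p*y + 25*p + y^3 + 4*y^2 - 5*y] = -10*p*y - 20*p + 3*y^2 + 8*y - 5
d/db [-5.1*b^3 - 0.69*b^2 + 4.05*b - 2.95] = -15.3*b^2 - 1.38*b + 4.05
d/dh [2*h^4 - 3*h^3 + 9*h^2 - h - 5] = 8*h^3 - 9*h^2 + 18*h - 1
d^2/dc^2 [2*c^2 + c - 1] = 4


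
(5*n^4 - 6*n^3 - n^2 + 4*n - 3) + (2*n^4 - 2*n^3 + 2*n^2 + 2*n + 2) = 7*n^4 - 8*n^3 + n^2 + 6*n - 1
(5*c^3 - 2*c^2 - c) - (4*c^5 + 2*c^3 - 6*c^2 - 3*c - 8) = -4*c^5 + 3*c^3 + 4*c^2 + 2*c + 8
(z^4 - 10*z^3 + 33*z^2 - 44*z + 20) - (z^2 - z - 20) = z^4 - 10*z^3 + 32*z^2 - 43*z + 40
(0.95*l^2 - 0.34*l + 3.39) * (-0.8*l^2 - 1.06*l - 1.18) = -0.76*l^4 - 0.735*l^3 - 3.4726*l^2 - 3.1922*l - 4.0002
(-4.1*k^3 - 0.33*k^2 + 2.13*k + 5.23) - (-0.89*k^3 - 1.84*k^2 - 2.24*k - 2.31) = -3.21*k^3 + 1.51*k^2 + 4.37*k + 7.54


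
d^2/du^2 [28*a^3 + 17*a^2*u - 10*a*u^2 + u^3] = -20*a + 6*u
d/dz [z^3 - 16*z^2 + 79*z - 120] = 3*z^2 - 32*z + 79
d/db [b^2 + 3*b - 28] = 2*b + 3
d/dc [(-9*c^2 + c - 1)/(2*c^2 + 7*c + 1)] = (-65*c^2 - 14*c + 8)/(4*c^4 + 28*c^3 + 53*c^2 + 14*c + 1)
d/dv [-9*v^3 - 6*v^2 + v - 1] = -27*v^2 - 12*v + 1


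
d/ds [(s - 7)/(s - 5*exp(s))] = (s + (s - 7)*(5*exp(s) - 1) - 5*exp(s))/(s - 5*exp(s))^2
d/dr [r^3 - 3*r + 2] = 3*r^2 - 3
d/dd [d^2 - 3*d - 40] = 2*d - 3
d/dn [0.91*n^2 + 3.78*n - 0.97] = 1.82*n + 3.78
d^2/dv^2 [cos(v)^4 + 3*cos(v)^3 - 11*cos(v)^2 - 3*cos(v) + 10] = 3*cos(v)/4 - 4*cos(2*v)^2 + 20*cos(2*v) - 27*cos(3*v)/4 + 2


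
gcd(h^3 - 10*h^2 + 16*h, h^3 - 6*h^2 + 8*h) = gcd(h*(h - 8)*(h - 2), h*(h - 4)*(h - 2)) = h^2 - 2*h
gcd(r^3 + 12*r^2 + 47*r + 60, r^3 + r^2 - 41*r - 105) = r^2 + 8*r + 15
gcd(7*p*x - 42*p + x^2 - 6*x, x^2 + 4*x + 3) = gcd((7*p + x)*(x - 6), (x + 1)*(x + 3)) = 1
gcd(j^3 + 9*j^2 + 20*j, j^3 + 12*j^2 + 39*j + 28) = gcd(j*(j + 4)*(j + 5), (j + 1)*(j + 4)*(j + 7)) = j + 4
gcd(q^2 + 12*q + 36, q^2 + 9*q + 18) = q + 6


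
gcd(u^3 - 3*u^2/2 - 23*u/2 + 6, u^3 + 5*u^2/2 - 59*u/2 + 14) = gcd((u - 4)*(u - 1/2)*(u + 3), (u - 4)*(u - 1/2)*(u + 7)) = u^2 - 9*u/2 + 2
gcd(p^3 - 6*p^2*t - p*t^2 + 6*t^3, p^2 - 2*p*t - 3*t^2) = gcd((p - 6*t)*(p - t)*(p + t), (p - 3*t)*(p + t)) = p + t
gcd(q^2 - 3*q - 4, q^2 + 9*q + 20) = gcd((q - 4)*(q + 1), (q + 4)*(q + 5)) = 1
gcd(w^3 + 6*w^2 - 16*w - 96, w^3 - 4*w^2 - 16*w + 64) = w^2 - 16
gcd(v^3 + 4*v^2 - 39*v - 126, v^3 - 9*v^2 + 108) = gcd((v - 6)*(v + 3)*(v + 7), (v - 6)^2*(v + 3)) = v^2 - 3*v - 18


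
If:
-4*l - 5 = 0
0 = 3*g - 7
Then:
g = 7/3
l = -5/4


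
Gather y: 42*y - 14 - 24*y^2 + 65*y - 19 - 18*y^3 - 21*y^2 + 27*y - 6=-18*y^3 - 45*y^2 + 134*y - 39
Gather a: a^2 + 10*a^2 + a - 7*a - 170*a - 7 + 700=11*a^2 - 176*a + 693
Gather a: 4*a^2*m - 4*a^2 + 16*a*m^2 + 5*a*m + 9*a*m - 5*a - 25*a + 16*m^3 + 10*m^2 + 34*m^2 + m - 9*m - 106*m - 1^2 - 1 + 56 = a^2*(4*m - 4) + a*(16*m^2 + 14*m - 30) + 16*m^3 + 44*m^2 - 114*m + 54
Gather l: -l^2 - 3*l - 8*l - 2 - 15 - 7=-l^2 - 11*l - 24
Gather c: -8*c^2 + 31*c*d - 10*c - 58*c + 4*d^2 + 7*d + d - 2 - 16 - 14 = -8*c^2 + c*(31*d - 68) + 4*d^2 + 8*d - 32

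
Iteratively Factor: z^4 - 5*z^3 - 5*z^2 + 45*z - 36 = (z - 3)*(z^3 - 2*z^2 - 11*z + 12) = (z - 4)*(z - 3)*(z^2 + 2*z - 3) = (z - 4)*(z - 3)*(z + 3)*(z - 1)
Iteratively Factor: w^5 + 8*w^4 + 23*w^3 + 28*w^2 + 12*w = (w)*(w^4 + 8*w^3 + 23*w^2 + 28*w + 12) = w*(w + 3)*(w^3 + 5*w^2 + 8*w + 4) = w*(w + 1)*(w + 3)*(w^2 + 4*w + 4) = w*(w + 1)*(w + 2)*(w + 3)*(w + 2)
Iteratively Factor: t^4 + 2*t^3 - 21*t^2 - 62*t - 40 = (t - 5)*(t^3 + 7*t^2 + 14*t + 8) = (t - 5)*(t + 4)*(t^2 + 3*t + 2) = (t - 5)*(t + 2)*(t + 4)*(t + 1)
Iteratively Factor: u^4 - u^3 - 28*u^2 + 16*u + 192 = (u - 4)*(u^3 + 3*u^2 - 16*u - 48) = (u - 4)*(u + 4)*(u^2 - u - 12) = (u - 4)^2*(u + 4)*(u + 3)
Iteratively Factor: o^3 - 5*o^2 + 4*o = (o)*(o^2 - 5*o + 4) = o*(o - 4)*(o - 1)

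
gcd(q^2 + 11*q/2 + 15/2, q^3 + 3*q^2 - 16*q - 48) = q + 3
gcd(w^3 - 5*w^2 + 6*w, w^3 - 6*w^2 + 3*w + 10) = w - 2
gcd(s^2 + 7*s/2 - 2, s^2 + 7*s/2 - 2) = s^2 + 7*s/2 - 2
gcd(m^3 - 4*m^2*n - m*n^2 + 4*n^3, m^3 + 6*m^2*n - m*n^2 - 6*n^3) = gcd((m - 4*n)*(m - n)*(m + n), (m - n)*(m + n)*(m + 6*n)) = m^2 - n^2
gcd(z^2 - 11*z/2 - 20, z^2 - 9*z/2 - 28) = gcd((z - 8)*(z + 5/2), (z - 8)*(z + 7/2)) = z - 8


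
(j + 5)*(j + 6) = j^2 + 11*j + 30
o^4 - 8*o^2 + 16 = (o - 2)^2*(o + 2)^2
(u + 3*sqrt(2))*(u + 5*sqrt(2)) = u^2 + 8*sqrt(2)*u + 30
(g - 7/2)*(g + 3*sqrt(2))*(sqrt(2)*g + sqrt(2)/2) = sqrt(2)*g^3 - 3*sqrt(2)*g^2 + 6*g^2 - 18*g - 7*sqrt(2)*g/4 - 21/2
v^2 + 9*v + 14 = (v + 2)*(v + 7)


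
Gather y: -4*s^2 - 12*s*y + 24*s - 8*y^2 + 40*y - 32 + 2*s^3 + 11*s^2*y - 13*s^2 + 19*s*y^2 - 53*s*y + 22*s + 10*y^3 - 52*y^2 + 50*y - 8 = 2*s^3 - 17*s^2 + 46*s + 10*y^3 + y^2*(19*s - 60) + y*(11*s^2 - 65*s + 90) - 40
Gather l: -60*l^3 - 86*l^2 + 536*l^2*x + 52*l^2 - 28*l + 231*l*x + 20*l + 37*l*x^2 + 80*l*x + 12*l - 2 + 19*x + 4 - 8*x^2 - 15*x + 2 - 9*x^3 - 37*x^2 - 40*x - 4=-60*l^3 + l^2*(536*x - 34) + l*(37*x^2 + 311*x + 4) - 9*x^3 - 45*x^2 - 36*x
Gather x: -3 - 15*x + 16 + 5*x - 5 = 8 - 10*x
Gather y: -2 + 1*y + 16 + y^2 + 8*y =y^2 + 9*y + 14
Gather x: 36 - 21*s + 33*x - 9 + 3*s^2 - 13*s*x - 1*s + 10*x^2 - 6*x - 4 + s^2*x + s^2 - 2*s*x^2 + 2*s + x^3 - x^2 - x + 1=4*s^2 - 20*s + x^3 + x^2*(9 - 2*s) + x*(s^2 - 13*s + 26) + 24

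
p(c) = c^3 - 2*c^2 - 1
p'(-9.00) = 279.00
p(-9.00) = -892.00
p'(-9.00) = 279.00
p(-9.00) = -892.00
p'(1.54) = 0.95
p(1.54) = -2.09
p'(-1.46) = 12.23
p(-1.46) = -8.38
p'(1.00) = -1.00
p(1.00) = -2.00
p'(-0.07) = 0.29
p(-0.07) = -1.01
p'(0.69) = -1.33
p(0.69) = -1.62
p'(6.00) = 84.00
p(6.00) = 143.00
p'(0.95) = -1.09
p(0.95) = -1.95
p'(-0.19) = 0.87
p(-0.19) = -1.08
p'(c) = 3*c^2 - 4*c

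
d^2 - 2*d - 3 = (d - 3)*(d + 1)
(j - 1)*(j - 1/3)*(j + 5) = j^3 + 11*j^2/3 - 19*j/3 + 5/3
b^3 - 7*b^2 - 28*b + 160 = (b - 8)*(b - 4)*(b + 5)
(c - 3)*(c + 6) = c^2 + 3*c - 18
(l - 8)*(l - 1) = l^2 - 9*l + 8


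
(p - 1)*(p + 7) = p^2 + 6*p - 7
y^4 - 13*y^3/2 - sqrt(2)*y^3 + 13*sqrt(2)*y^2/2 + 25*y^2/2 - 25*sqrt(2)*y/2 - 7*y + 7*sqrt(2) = (y - 7/2)*(y - 2)*(y - 1)*(y - sqrt(2))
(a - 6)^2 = a^2 - 12*a + 36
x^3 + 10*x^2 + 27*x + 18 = (x + 1)*(x + 3)*(x + 6)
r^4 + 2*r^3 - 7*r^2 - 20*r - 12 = (r - 3)*(r + 1)*(r + 2)^2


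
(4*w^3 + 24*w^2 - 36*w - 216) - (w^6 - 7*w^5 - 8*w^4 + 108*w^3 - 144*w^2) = -w^6 + 7*w^5 + 8*w^4 - 104*w^3 + 168*w^2 - 36*w - 216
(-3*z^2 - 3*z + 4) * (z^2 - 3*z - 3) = -3*z^4 + 6*z^3 + 22*z^2 - 3*z - 12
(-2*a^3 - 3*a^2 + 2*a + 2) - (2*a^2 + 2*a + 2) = -2*a^3 - 5*a^2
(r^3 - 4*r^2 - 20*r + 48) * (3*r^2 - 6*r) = 3*r^5 - 18*r^4 - 36*r^3 + 264*r^2 - 288*r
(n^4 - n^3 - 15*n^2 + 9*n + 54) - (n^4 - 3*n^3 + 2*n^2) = 2*n^3 - 17*n^2 + 9*n + 54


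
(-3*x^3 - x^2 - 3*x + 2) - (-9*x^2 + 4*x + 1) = -3*x^3 + 8*x^2 - 7*x + 1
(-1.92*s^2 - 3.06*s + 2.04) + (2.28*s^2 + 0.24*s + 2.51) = 0.36*s^2 - 2.82*s + 4.55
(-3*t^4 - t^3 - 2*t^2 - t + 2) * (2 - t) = 3*t^5 - 5*t^4 - 3*t^2 - 4*t + 4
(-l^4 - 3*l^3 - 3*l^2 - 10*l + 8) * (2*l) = -2*l^5 - 6*l^4 - 6*l^3 - 20*l^2 + 16*l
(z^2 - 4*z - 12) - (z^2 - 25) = 13 - 4*z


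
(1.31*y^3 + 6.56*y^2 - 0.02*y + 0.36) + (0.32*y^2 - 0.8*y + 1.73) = 1.31*y^3 + 6.88*y^2 - 0.82*y + 2.09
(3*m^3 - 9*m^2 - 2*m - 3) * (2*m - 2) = 6*m^4 - 24*m^3 + 14*m^2 - 2*m + 6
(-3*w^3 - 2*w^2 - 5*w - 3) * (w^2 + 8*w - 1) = -3*w^5 - 26*w^4 - 18*w^3 - 41*w^2 - 19*w + 3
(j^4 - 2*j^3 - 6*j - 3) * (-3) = -3*j^4 + 6*j^3 + 18*j + 9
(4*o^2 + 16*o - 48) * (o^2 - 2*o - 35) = 4*o^4 + 8*o^3 - 220*o^2 - 464*o + 1680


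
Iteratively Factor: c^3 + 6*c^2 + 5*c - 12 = (c + 4)*(c^2 + 2*c - 3) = (c - 1)*(c + 4)*(c + 3)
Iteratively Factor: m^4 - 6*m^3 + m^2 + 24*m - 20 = (m - 2)*(m^3 - 4*m^2 - 7*m + 10) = (m - 5)*(m - 2)*(m^2 + m - 2) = (m - 5)*(m - 2)*(m + 2)*(m - 1)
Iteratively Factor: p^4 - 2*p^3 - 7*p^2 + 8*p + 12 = (p - 3)*(p^3 + p^2 - 4*p - 4) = (p - 3)*(p - 2)*(p^2 + 3*p + 2) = (p - 3)*(p - 2)*(p + 1)*(p + 2)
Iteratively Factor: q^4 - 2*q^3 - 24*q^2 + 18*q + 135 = (q - 5)*(q^3 + 3*q^2 - 9*q - 27) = (q - 5)*(q - 3)*(q^2 + 6*q + 9) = (q - 5)*(q - 3)*(q + 3)*(q + 3)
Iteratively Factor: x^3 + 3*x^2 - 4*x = (x)*(x^2 + 3*x - 4) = x*(x + 4)*(x - 1)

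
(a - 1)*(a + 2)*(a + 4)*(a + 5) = a^4 + 10*a^3 + 27*a^2 + 2*a - 40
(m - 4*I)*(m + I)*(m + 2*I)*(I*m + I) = I*m^4 + m^3 + I*m^3 + m^2 + 10*I*m^2 - 8*m + 10*I*m - 8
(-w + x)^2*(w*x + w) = w^3*x + w^3 - 2*w^2*x^2 - 2*w^2*x + w*x^3 + w*x^2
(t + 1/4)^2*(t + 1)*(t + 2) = t^4 + 7*t^3/2 + 57*t^2/16 + 19*t/16 + 1/8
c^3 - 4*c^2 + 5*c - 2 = (c - 2)*(c - 1)^2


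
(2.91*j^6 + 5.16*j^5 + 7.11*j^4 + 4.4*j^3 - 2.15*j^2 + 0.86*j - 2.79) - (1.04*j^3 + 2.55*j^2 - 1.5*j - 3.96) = 2.91*j^6 + 5.16*j^5 + 7.11*j^4 + 3.36*j^3 - 4.7*j^2 + 2.36*j + 1.17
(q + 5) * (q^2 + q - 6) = q^3 + 6*q^2 - q - 30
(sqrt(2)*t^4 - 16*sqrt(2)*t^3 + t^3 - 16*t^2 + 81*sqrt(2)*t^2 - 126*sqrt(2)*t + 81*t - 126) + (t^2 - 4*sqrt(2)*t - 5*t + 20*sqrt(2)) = sqrt(2)*t^4 - 16*sqrt(2)*t^3 + t^3 - 15*t^2 + 81*sqrt(2)*t^2 - 130*sqrt(2)*t + 76*t - 126 + 20*sqrt(2)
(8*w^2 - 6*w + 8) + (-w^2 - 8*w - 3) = 7*w^2 - 14*w + 5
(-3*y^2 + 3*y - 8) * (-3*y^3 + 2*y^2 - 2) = 9*y^5 - 15*y^4 + 30*y^3 - 10*y^2 - 6*y + 16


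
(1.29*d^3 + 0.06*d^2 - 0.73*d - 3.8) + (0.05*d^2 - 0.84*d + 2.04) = 1.29*d^3 + 0.11*d^2 - 1.57*d - 1.76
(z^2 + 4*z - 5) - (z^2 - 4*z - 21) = 8*z + 16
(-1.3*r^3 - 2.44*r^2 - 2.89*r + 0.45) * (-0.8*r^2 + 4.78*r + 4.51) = 1.04*r^5 - 4.262*r^4 - 15.2142*r^3 - 25.1786*r^2 - 10.8829*r + 2.0295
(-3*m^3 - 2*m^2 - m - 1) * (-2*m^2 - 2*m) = 6*m^5 + 10*m^4 + 6*m^3 + 4*m^2 + 2*m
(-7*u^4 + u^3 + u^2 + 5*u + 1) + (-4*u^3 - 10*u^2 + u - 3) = -7*u^4 - 3*u^3 - 9*u^2 + 6*u - 2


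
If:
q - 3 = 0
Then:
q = 3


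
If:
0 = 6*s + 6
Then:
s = -1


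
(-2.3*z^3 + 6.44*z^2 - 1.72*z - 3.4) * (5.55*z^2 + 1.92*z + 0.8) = -12.765*z^5 + 31.326*z^4 + 0.978800000000001*z^3 - 17.0204*z^2 - 7.904*z - 2.72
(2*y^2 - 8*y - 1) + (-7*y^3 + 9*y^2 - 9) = -7*y^3 + 11*y^2 - 8*y - 10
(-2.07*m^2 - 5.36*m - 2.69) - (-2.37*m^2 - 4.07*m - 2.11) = 0.3*m^2 - 1.29*m - 0.58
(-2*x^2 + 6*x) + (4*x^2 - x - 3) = 2*x^2 + 5*x - 3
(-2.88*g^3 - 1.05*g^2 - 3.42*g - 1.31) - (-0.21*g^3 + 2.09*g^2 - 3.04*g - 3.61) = -2.67*g^3 - 3.14*g^2 - 0.38*g + 2.3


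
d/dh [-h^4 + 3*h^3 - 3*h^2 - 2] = h*(-4*h^2 + 9*h - 6)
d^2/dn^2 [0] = 0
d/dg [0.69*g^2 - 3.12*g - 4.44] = 1.38*g - 3.12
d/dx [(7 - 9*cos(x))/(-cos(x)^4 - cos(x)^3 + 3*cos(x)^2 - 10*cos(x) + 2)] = (27*(1 - cos(2*x))^2/4 + 69*cos(x)/2 + 3*cos(2*x) - 5*cos(3*x)/2 - 76)*sin(x)/(cos(x)^4 + cos(x)^3 - 3*cos(x)^2 + 10*cos(x) - 2)^2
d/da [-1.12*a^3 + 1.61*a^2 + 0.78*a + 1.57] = -3.36*a^2 + 3.22*a + 0.78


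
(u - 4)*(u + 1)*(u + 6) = u^3 + 3*u^2 - 22*u - 24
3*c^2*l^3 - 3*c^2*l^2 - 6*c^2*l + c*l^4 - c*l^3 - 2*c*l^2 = l*(3*c + l)*(l - 2)*(c*l + c)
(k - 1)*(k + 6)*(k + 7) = k^3 + 12*k^2 + 29*k - 42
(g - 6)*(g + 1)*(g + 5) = g^3 - 31*g - 30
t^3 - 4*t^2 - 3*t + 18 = (t - 3)^2*(t + 2)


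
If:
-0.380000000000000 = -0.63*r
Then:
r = 0.60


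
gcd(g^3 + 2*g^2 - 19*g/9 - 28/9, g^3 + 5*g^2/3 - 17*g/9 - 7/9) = g + 7/3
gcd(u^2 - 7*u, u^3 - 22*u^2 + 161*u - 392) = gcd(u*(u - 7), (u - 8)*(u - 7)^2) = u - 7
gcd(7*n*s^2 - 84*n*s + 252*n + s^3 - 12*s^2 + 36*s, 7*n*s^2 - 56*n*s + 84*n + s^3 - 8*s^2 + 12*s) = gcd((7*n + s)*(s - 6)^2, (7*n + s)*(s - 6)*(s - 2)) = 7*n*s - 42*n + s^2 - 6*s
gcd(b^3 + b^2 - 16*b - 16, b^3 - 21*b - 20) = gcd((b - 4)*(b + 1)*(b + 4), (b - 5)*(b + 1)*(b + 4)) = b^2 + 5*b + 4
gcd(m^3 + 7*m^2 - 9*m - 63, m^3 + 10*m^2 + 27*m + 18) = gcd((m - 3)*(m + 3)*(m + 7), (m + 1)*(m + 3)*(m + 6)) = m + 3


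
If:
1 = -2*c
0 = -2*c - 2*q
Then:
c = -1/2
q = 1/2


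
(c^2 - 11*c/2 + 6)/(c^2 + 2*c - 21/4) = 2*(c - 4)/(2*c + 7)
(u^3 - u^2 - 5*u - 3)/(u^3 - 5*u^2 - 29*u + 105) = (u^2 + 2*u + 1)/(u^2 - 2*u - 35)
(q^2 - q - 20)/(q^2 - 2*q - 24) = (q - 5)/(q - 6)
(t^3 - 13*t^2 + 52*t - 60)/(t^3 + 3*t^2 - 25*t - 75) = (t^2 - 8*t + 12)/(t^2 + 8*t + 15)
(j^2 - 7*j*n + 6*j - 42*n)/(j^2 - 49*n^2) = (j + 6)/(j + 7*n)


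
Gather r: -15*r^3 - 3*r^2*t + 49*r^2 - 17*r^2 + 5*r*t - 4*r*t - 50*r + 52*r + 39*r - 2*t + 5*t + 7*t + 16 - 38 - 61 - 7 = -15*r^3 + r^2*(32 - 3*t) + r*(t + 41) + 10*t - 90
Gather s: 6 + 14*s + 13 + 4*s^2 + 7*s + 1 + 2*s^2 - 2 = 6*s^2 + 21*s + 18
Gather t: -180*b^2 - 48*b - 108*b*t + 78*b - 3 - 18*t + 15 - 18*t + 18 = -180*b^2 + 30*b + t*(-108*b - 36) + 30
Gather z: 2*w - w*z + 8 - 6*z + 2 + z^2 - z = 2*w + z^2 + z*(-w - 7) + 10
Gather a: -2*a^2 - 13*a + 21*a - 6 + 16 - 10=-2*a^2 + 8*a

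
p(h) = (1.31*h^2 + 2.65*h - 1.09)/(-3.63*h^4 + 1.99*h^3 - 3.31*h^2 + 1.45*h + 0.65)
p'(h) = (2.62*h + 2.65)/(-3.63*h^4 + 1.99*h^3 - 3.31*h^2 + 1.45*h + 0.65) + (1.31*h^2 + 2.65*h - 1.09)*(14.52*h^3 - 5.97*h^2 + 6.62*h - 1.45)/(-3.63*h^4 + 1.99*h^3 - 3.31*h^2 + 1.45*h + 0.65)^2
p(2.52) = -0.11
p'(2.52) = 0.10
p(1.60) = -0.31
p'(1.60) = 0.45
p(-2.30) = 0.00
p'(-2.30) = 0.03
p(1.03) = -0.92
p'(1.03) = 2.57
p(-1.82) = 0.02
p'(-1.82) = 0.08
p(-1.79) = 0.03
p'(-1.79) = 0.08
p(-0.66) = 0.75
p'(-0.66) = 2.85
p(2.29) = -0.13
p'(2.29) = 0.14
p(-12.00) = -0.00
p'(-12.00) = -0.00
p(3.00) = -0.07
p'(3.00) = 0.06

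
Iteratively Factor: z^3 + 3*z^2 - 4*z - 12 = (z + 2)*(z^2 + z - 6) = (z + 2)*(z + 3)*(z - 2)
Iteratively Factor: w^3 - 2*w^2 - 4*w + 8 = (w + 2)*(w^2 - 4*w + 4) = (w - 2)*(w + 2)*(w - 2)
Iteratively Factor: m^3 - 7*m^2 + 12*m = (m)*(m^2 - 7*m + 12) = m*(m - 4)*(m - 3)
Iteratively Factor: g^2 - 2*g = (g - 2)*(g)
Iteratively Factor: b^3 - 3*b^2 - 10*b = (b)*(b^2 - 3*b - 10) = b*(b + 2)*(b - 5)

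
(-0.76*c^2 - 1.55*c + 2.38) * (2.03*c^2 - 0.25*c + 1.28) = -1.5428*c^4 - 2.9565*c^3 + 4.2461*c^2 - 2.579*c + 3.0464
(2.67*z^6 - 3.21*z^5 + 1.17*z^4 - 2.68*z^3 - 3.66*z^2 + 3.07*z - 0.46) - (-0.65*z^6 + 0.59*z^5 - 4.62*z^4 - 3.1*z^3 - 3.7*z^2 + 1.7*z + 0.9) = 3.32*z^6 - 3.8*z^5 + 5.79*z^4 + 0.42*z^3 + 0.04*z^2 + 1.37*z - 1.36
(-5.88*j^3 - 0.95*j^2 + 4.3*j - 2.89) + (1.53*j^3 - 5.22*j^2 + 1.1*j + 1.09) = -4.35*j^3 - 6.17*j^2 + 5.4*j - 1.8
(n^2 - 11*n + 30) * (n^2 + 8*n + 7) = n^4 - 3*n^3 - 51*n^2 + 163*n + 210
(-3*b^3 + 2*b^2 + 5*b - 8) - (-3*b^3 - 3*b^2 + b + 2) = 5*b^2 + 4*b - 10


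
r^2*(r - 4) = r^3 - 4*r^2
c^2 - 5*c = c*(c - 5)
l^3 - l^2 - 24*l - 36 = (l - 6)*(l + 2)*(l + 3)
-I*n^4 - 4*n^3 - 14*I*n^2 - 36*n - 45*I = (n - 5*I)*(n - 3*I)*(n + 3*I)*(-I*n + 1)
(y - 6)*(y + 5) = y^2 - y - 30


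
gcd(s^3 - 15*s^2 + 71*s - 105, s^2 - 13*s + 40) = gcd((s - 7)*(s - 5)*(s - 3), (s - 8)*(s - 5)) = s - 5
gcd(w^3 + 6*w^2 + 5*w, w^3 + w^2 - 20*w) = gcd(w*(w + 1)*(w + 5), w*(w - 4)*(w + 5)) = w^2 + 5*w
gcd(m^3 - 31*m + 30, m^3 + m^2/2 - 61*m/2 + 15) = m^2 + m - 30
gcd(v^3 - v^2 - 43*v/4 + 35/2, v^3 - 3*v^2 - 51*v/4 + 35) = v^2 + v - 35/4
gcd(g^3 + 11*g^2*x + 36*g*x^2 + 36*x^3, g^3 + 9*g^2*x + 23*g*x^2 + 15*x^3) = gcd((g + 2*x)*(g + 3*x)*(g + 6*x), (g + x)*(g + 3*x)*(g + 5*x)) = g + 3*x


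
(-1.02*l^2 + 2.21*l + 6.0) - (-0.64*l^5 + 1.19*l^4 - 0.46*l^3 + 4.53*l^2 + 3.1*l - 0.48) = 0.64*l^5 - 1.19*l^4 + 0.46*l^3 - 5.55*l^2 - 0.89*l + 6.48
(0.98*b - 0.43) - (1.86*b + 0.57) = -0.88*b - 1.0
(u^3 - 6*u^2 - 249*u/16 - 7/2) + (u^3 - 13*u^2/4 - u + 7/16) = 2*u^3 - 37*u^2/4 - 265*u/16 - 49/16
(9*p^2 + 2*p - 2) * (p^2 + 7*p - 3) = 9*p^4 + 65*p^3 - 15*p^2 - 20*p + 6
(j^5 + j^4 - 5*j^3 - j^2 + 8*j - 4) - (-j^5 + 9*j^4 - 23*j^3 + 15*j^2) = 2*j^5 - 8*j^4 + 18*j^3 - 16*j^2 + 8*j - 4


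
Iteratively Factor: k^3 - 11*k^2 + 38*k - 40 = (k - 4)*(k^2 - 7*k + 10) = (k - 4)*(k - 2)*(k - 5)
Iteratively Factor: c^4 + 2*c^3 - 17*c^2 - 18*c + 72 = (c - 3)*(c^3 + 5*c^2 - 2*c - 24) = (c - 3)*(c + 3)*(c^2 + 2*c - 8) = (c - 3)*(c + 3)*(c + 4)*(c - 2)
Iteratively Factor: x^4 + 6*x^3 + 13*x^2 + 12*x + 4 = (x + 1)*(x^3 + 5*x^2 + 8*x + 4) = (x + 1)*(x + 2)*(x^2 + 3*x + 2) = (x + 1)^2*(x + 2)*(x + 2)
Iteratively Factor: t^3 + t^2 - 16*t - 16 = (t + 4)*(t^2 - 3*t - 4) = (t + 1)*(t + 4)*(t - 4)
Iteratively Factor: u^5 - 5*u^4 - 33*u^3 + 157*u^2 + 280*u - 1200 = (u - 3)*(u^4 - 2*u^3 - 39*u^2 + 40*u + 400) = (u - 5)*(u - 3)*(u^3 + 3*u^2 - 24*u - 80) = (u - 5)*(u - 3)*(u + 4)*(u^2 - u - 20) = (u - 5)^2*(u - 3)*(u + 4)*(u + 4)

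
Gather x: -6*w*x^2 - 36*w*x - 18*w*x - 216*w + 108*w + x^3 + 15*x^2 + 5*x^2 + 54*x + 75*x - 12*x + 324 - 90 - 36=-108*w + x^3 + x^2*(20 - 6*w) + x*(117 - 54*w) + 198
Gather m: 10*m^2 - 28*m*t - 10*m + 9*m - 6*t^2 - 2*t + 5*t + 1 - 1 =10*m^2 + m*(-28*t - 1) - 6*t^2 + 3*t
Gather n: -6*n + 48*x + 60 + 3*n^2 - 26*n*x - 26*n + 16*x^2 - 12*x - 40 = 3*n^2 + n*(-26*x - 32) + 16*x^2 + 36*x + 20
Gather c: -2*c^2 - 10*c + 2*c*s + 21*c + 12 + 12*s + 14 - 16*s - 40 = -2*c^2 + c*(2*s + 11) - 4*s - 14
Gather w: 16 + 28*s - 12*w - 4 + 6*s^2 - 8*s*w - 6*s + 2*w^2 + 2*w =6*s^2 + 22*s + 2*w^2 + w*(-8*s - 10) + 12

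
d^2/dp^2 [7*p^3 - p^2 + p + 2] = 42*p - 2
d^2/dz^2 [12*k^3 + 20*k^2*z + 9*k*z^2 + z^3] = 18*k + 6*z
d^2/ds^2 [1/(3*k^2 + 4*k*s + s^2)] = 2*(-3*k^2 - 4*k*s - s^2 + 4*(2*k + s)^2)/(3*k^2 + 4*k*s + s^2)^3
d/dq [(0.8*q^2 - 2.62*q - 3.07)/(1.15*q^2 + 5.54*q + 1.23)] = (7.445*q^2 + 9.029*q + 13.7852)/(1.3225*q^4 + 12.742*q^3 + 33.5206*q^2 + 13.6284*q + 1.5129)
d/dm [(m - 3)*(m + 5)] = 2*m + 2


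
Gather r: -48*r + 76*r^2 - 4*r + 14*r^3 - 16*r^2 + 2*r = 14*r^3 + 60*r^2 - 50*r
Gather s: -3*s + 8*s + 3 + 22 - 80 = 5*s - 55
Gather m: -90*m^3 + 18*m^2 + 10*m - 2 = -90*m^3 + 18*m^2 + 10*m - 2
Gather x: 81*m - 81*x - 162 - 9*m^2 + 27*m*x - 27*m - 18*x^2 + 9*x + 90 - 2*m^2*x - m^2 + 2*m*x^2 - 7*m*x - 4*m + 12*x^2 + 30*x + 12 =-10*m^2 + 50*m + x^2*(2*m - 6) + x*(-2*m^2 + 20*m - 42) - 60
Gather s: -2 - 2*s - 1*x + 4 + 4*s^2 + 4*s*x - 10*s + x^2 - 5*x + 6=4*s^2 + s*(4*x - 12) + x^2 - 6*x + 8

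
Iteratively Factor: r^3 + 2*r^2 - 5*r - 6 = (r - 2)*(r^2 + 4*r + 3) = (r - 2)*(r + 3)*(r + 1)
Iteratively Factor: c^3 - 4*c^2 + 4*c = (c - 2)*(c^2 - 2*c) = c*(c - 2)*(c - 2)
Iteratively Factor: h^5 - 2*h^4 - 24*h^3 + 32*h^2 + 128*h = (h)*(h^4 - 2*h^3 - 24*h^2 + 32*h + 128) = h*(h - 4)*(h^3 + 2*h^2 - 16*h - 32) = h*(h - 4)*(h + 2)*(h^2 - 16) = h*(h - 4)*(h + 2)*(h + 4)*(h - 4)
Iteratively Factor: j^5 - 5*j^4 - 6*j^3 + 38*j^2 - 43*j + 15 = (j - 1)*(j^4 - 4*j^3 - 10*j^2 + 28*j - 15) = (j - 5)*(j - 1)*(j^3 + j^2 - 5*j + 3) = (j - 5)*(j - 1)^2*(j^2 + 2*j - 3) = (j - 5)*(j - 1)^3*(j + 3)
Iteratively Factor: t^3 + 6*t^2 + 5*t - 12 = (t - 1)*(t^2 + 7*t + 12) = (t - 1)*(t + 4)*(t + 3)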